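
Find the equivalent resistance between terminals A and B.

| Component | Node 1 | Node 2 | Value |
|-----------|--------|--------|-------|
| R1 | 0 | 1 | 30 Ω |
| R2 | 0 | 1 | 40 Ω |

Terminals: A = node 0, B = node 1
Reduce the network between node 0 (A) and node 1 (B) by series/parallel combination:
  Rp1 = R1 ‖ R2 (parallel, both between nodes 0 and 1) = 1/(1/30 + 1/40) = 17.14 Ω
R_eq = 17.14 Ω

Final answer: 17.14 Ω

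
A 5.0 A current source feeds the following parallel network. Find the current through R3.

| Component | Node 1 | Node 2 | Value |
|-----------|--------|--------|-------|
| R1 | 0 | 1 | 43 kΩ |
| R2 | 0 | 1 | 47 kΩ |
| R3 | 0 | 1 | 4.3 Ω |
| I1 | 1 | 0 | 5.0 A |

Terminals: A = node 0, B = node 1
All resistors sit directly between nodes 0 and 1, so they are in parallel and share one voltage V; the full source current 5 A splits among them.
1/R_par = 1/43000 + 1/47000 + 1/4.3 = 0.2326 S  =>  R_par = 4.299 Ω
V = I × R_par = 5 × 4.299 = 21.5 V
I_R3 = V/R3 = 21.5/4.3 = 4.999 A

Final answer: 4.999 A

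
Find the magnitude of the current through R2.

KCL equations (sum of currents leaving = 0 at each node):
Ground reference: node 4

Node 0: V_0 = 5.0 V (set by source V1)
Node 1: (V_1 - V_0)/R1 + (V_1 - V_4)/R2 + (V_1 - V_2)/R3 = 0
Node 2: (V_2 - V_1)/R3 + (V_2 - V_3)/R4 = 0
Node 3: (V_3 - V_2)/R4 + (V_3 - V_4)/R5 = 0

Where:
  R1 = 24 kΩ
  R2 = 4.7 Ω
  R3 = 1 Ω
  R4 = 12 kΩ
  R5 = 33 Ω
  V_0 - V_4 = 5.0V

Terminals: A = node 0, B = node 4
Nodal analysis, taking node 4 as the 0 V reference.
Source V1 fixes V_0 = 5 V.
KCL at each unknown node (sum of currents leaving = 0; resistances in Ω):
  Node 1: (V_1 - 5)/24000 + (V_1 - 0)/4.7 + (V_1 - V_2)/1 = 0
  Node 2: (V_2 - V_1)/1 + (V_2 - V_3)/12000 = 0
  Node 3: (V_3 - V_2)/12000 + (V_3 - 0)/33 = 0
Collecting terms (coefficients in siemens):
  1.213·V_1 - 1·V_2 = 0.0002083
  1·V_2 - 1·V_1 - 0.00008333·V_3 = 0
  0.03039·V_3 - 0.00008333·V_2 = 0
Solving these 3 simultaneous equations (Gaussian elimination) gives:
  V_1 = 0.0009786 V, V_2 = 0.0009785 V, V_3 = 0.000002684 V
I_R2 = (V_1 - V_4)/R2 = (0.0009786 - 0)/4.7 = 0.0002082 A
|I_R2| = 0.0002082 A

Final answer: |I_R2| = 0.0002082 A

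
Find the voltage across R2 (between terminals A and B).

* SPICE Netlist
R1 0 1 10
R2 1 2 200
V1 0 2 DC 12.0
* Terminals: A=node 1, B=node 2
R1 and R2 are in series across V1 (node 0 → node 1 → node 2), and the output A–B is taken across R2, so this is a voltage divider.
Series current: I = V1/(R1 + R2) = 12/(10 + 200) = 12/210 = 0.05714 A
V_R2 = I × R2 = V1 × R2/(R1 + R2) = 12 × 200/210 = 11.43 V

Final answer: 11.43 V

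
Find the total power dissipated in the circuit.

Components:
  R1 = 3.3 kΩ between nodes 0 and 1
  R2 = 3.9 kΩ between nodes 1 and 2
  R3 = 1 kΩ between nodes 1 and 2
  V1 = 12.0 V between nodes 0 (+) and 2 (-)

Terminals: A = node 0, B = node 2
Nodal analysis, taking node 2 as the 0 V reference.
Source V1 fixes V_0 = 12 V.
KCL at each unknown node (sum of currents leaving = 0; resistances in Ω):
  Node 1: (V_1 - 12)/3300 + (V_1 - 0)/3900 + (V_1 - 0)/1000 = 0
Collecting terms: 0.001559 × V_1 = 0.003636  =>  V_1 = 2.332 V
Power in each resistor, P = (ΔV)²/R:
  P_R1 = (12 - 2.332)²/3300 = 0.02833 W
  P_R2 = (2.332 - 0)²/3900 = 0.001394 W
  P_R3 = (2.332 - 0)²/1000 = 0.005437 W
P_total = P_R1 + P_R2 + P_R3 = 0.03516 W

Final answer: 0.03516 W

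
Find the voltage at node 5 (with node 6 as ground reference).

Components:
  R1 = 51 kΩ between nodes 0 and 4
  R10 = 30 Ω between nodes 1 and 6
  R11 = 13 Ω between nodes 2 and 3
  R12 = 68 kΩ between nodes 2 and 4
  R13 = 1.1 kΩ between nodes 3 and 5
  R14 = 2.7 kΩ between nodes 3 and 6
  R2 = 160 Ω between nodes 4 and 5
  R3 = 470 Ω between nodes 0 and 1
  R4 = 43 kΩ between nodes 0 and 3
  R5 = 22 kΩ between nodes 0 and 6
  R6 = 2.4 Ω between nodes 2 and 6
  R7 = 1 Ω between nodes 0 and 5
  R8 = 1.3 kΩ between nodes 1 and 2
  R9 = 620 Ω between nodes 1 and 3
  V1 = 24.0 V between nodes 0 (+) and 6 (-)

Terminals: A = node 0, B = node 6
Nodal analysis, taking node 6 as the 0 V reference.
Source V1 fixes V_0 = 24 V.
KCL at each unknown node (sum of currents leaving = 0; resistances in Ω):
  Node 1: (V_1 - 24)/470 + (V_1 - V_2)/1300 + (V_1 - V_3)/620 + (V_1 - 0)/30 = 0
  Node 2: (V_2 - 0)/2.4 + (V_2 - V_1)/1300 + (V_2 - V_3)/13 + (V_2 - V_4)/68000 = 0
  Node 3: (V_3 - 24)/43000 + (V_3 - V_1)/620 + (V_3 - V_2)/13 + (V_3 - V_5)/1100 + (V_3 - 0)/2700 = 0
  Node 4: (V_4 - 24)/51000 + (V_4 - V_5)/160 + (V_4 - V_2)/68000 = 0
  Node 5: (V_5 - V_4)/160 + (V_5 - 24)/1 + (V_5 - V_3)/1100 = 0
Collecting terms (coefficients in siemens):
  0.03784·V_1 - 0.0007692·V_2 - 0.001613·V_3 = 0.05106
  0.4944·V_2 - 0.0007692·V_1 - 0.07692·V_3 - 0.00001471·V_4 = 0
  0.07984·V_3 - 0.001613·V_1 - 0.07692·V_2 - 0.0009091·V_5 = 0.0005581
  0.006284·V_4 - 0.00001471·V_2 - 0.00625·V_5 = 0.0004706
  1.007·V_5 - 0.0009091·V_3 - 0.00625·V_4 = 24
Solving these 5 simultaneous equations (Gaussian elimination) gives:
  V_1 = 1.366 V, V_2 = 0.05964 V, V_3 = 0.3651 V, V_4 = 23.92 V
  V_5 = 23.98 V
The requested potential is V_5 = 23.98 V.

Final answer: V_5 = 23.98 V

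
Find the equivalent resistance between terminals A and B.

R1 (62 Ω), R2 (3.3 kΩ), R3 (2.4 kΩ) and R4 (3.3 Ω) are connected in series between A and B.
Reduce the network between node 0 (A) and node 4 (B) by series/parallel combination:
  Rs1 = R1 + R2 (series, joined only at node 1) = 62 + 3300 = 3362 Ω
  Rs2 = R3 + Rs1 (series, joined only at node 2) = 2400 + 3362 = 5762 Ω
  Rs3 = R4 + Rs2 (series, joined only at node 3) = 3.3 + 5762 = 5765 Ω
R_eq = 5.765 kΩ

Final answer: 5.765 kΩ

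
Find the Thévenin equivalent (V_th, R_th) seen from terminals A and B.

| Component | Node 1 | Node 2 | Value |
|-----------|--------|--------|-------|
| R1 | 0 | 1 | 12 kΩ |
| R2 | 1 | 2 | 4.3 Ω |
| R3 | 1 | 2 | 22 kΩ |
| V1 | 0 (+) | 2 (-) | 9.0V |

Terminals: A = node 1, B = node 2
Step 1 — V_th is the open-circuit voltage V_A - V_B (nothing connected across the terminals).
Nodal analysis, taking node 2 as the 0 V reference.
Source V1 fixes V_0 = 9 V.
KCL at each unknown node (sum of currents leaving = 0; resistances in Ω):
  Node 1: (V_1 - 9)/12000 + (V_1 - 0)/4.3 + (V_1 - 0)/22000 = 0
Collecting terms: 0.2327 × V_1 = 0.00075  =>  V_1 = 0.003223 V
V_th = V_1 - V_2 = 0.003223 - 0 = 0.003223 V
Step 2 — R_th: zero the source — replace V1 by a short circuit (node 2 merges into node 0) — and find the resistance seen between A (node 1) and B (node 0).
Reduce the network between node 1 (A) and node 0 (B) by series/parallel combination:
  Rp1 = R1 ‖ R2 ‖ R3 (parallel, all between nodes 0 and 1) = 1/(1/12000 + 1/4.3 + 1/22000) = 4.298 Ω
R_th = 4.298 Ω

Final answer: V_th = 0.003223 V, R_th = 4.298 Ω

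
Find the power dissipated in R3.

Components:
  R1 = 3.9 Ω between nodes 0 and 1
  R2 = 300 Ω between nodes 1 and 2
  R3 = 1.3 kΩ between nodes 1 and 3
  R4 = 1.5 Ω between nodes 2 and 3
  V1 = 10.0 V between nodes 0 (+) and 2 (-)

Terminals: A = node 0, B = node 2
Nodal analysis, taking node 2 as the 0 V reference.
Source V1 fixes V_0 = 10 V.
KCL at each unknown node (sum of currents leaving = 0; resistances in Ω):
  Node 1: (V_1 - 10)/3.9 + (V_1 - 0)/300 + (V_1 - V_3)/1300 = 0
  Node 3: (V_3 - V_1)/1300 + (V_3 - 0)/1.5 = 0
Collecting terms (coefficients in siemens):
  0.2605·V_1 - 0.0007692·V_3 = 2.564
  0.6674·V_3 - 0.0007692·V_1 = 0
Determinant D = (0.2605)(0.6674) - (-0.0007692)(-0.0007692) = 0.1739
V_1 = [(2.564)(0.6674) - (-0.0007692)(0)]/D = 9.843 V
V_3 = [(0.2605)(0) - (2.564)(-0.0007692)]/D = 0.01134 V
I_R3 = (V_1 - V_3)/R3 = (9.843 - 0.01134)/1300 = 0.007562 A
P_R3 = I_R3² × R3 = (0.007562)² × 1300 = 0.07435 W

Final answer: 0.07435 W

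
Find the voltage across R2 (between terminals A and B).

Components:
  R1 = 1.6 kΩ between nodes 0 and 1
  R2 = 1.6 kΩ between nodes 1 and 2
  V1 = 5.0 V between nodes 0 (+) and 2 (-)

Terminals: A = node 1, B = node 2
R1 and R2 are in series across V1 (node 0 → node 1 → node 2), and the output A–B is taken across R2, so this is a voltage divider.
Series current: I = V1/(R1 + R2) = 5/(1600 + 1600) = 5/3200 = 0.001563 A
V_R2 = I × R2 = V1 × R2/(R1 + R2) = 5 × 1600/3200 = 2.5 V

Final answer: 2.5 V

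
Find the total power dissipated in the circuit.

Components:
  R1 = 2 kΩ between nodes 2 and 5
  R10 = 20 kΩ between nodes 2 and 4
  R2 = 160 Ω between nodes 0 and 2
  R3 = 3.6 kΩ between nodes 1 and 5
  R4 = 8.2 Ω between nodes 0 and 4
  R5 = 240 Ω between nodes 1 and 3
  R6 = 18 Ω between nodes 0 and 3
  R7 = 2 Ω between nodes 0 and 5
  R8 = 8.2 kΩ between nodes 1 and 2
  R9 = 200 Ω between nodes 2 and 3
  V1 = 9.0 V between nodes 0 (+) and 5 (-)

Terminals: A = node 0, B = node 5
Nodal analysis, taking node 5 as the 0 V reference.
Source V1 fixes V_0 = 9 V.
KCL at each unknown node (sum of currents leaving = 0; resistances in Ω):
  Node 1: (V_1 - 0)/3600 + (V_1 - V_3)/240 + (V_1 - V_2)/8200 = 0
  Node 2: (V_2 - 0)/2000 + (V_2 - 9)/160 + (V_2 - V_1)/8200 + (V_2 - V_3)/200 + (V_2 - V_4)/20000 = 0
  Node 3: (V_3 - V_1)/240 + (V_3 - 9)/18 + (V_3 - V_2)/200 = 0
  Node 4: (V_4 - 9)/8.2 + (V_4 - V_2)/20000 = 0
Collecting terms (coefficients in siemens):
  0.004566·V_1 - 0.000122·V_2 - 0.004167·V_3 = 0
  0.01192·V_2 - 0.000122·V_1 - 0.005·V_3 - 0.00005·V_4 = 0.05625
  0.06472·V_3 - 0.004167·V_1 - 0.005·V_2 = 0.5
  0.122·V_4 - 0.00005·V_2 = 1.098
Solving these 4 simultaneous equations (Gaussian elimination) gives:
  V_1 = 8.376 V, V_2 = 8.586 V, V_3 = 8.928 V, V_4 = 9 V
Power in each resistor, P = (ΔV)²/R:
  P_R1 = (8.586 - 0)²/2000 = 0.03686 W
  P_R2 = (9 - 8.586)²/160 = 0.001072 W
  P_R3 = (8.376 - 0)²/3600 = 0.01949 W
  P_R4 = (9 - 9)²/8.2 = 0.000000003513 W
  P_R5 = (8.376 - 8.928)²/240 = 0.001271 W
  P_R6 = (9 - 8.928)²/18 = 0.0002895 W
  P_R7 = (9 - 0)²/2 = 40.5 W
  P_R8 = (8.376 - 8.586)²/8200 = 0.000005393 W
  P_R9 = (8.586 - 8.928)²/200 = 0.0005846 W
  P_R10 = (8.586 - 9)²/20000 = 0.000008568 W
P_total = P_R1 + P_R2 + P_R3 + P_R4 + P_R5 + P_R6 + P_R7 + P_R8 + P_R9 + P_R10 = 40.56 W

Final answer: 40.56 W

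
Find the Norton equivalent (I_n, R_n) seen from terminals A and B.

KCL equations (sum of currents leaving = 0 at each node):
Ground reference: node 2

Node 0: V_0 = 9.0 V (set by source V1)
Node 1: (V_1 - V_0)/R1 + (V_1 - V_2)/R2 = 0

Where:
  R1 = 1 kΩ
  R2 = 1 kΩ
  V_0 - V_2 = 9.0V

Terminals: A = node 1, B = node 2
Find the Thévenin equivalent first; then I_n = V_th/R_th and R_n = R_th.
Step 1 — V_th is the open-circuit voltage V_A - V_B (nothing connected across the terminals).
Nodal analysis, taking node 2 as the 0 V reference.
Source V1 fixes V_0 = 9 V.
KCL at each unknown node (sum of currents leaving = 0; resistances in Ω):
  Node 1: (V_1 - 9)/1000 + (V_1 - 0)/1000 = 0
Collecting terms: 0.002 × V_1 = 0.009  =>  V_1 = 4.5 V
V_th = V_1 - V_2 = 4.5 - 0 = 4.5 V
Step 2 — R_th: zero the source — replace V1 by a short circuit (node 2 merges into node 0) — and find the resistance seen between A (node 1) and B (node 0).
Reduce the network between node 1 (A) and node 0 (B) by series/parallel combination:
  Rp1 = R1 ‖ R2 (parallel, both between nodes 0 and 1) = 1/(1/1000 + 1/1000) = 500 Ω
R_th = 500 Ω
I_n = V_th/R_th = 4.5/500 = 0.009 A, and R_n = R_th = 500 Ω

Final answer: I_n = 0.009 A, R_n = 500 Ω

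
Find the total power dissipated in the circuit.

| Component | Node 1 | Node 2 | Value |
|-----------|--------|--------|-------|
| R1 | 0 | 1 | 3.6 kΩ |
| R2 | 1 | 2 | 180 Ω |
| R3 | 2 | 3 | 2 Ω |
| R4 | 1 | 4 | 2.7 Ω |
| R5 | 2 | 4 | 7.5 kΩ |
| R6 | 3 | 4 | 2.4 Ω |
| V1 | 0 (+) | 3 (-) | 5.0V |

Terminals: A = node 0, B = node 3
Nodal analysis, taking node 3 as the 0 V reference.
Source V1 fixes V_0 = 5 V.
KCL at each unknown node (sum of currents leaving = 0; resistances in Ω):
  Node 1: (V_1 - 5)/3600 + (V_1 - V_2)/180 + (V_1 - V_4)/2.7 = 0
  Node 2: (V_2 - V_1)/180 + (V_2 - 0)/2 + (V_2 - V_4)/7500 = 0
  Node 4: (V_4 - V_1)/2.7 + (V_4 - V_2)/7500 + (V_4 - 0)/2.4 = 0
Collecting terms (coefficients in siemens):
  0.3762·V_1 - 0.005556·V_2 - 0.3704·V_4 = 0.001389
  0.5057·V_2 - 0.005556·V_1 - 0.0001333·V_4 = 0
  0.7872·V_4 - 0.3704·V_1 - 0.0001333·V_2 = 0
Solving these 3 simultaneous equations (Gaussian elimination) gives:
  V_1 = 0.00688 V, V_2 = 0.00007644 V, V_4 = 0.003237 V
Power in each resistor, P = (ΔV)²/R:
  P_R1 = (5 - 0.00688)²/3600 = 0.006925 W
  P_R2 = (0.00688 - 0.00007644)²/180 = 0.0000002571 W
  P_R3 = (0.00007644 - 0)²/2 = 0.000000002921 W
  P_R4 = (0.00688 - 0.003237)²/2.7 = 0.000004915 W
  P_R5 = (0.00007644 - 0.003237)²/7500 = 0.000000001332 W
  P_R6 = (0 - 0.003237)²/2.4 = 0.000004366 W
P_total = P_R1 + P_R2 + P_R3 + P_R4 + P_R5 + P_R6 = 0.006935 W

Final answer: 0.006935 W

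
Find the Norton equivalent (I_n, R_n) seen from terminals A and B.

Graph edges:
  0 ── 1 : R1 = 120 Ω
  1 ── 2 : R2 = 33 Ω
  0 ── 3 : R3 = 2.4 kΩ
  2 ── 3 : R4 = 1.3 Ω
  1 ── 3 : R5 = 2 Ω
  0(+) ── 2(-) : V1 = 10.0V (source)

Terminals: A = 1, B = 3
Find the Thévenin equivalent first; then I_n = V_th/R_th and R_n = R_th.
Step 1 — V_th is the open-circuit voltage V_A - V_B (nothing connected across the terminals).
Nodal analysis, taking node 2 as the 0 V reference.
Source V1 fixes V_0 = 10 V.
KCL at each unknown node (sum of currents leaving = 0; resistances in Ω):
  Node 1: (V_1 - 10)/120 + (V_1 - 0)/33 + (V_1 - V_3)/2 = 0
  Node 3: (V_3 - 10)/2400 + (V_3 - 0)/1.3 + (V_3 - V_1)/2 = 0
Collecting terms (coefficients in siemens):
  0.5386·V_1 - 0.5·V_3 = 0.08333
  1.27·V_3 - 0.5·V_1 = 0.004167
Determinant D = (0.5386)(1.27) - (-0.5)(-0.5) = 0.4339
V_1 = [(0.08333)(1.27) - (-0.5)(0.004167)]/D = 0.2487 V
V_3 = [(0.5386)(0.004167) - (0.08333)(-0.5)]/D = 0.1012 V
V_th = V_1 - V_3 = 0.2487 - 0.1012 = 0.1475 V
Step 2 — R_th: zero the source — replace V1 by a short circuit (node 2 merges into node 0) — and find the resistance seen between A (node 1) and B (node 3).
Reduce the network between node 1 (A) and node 3 (B) by series/parallel combination:
  Rp1 = R1 ‖ R2 (parallel, both between nodes 0 and 1) = 1/(1/120 + 1/33) = 25.88 Ω
  Rp2 = R3 ‖ R4 (parallel, both between nodes 0 and 3) = 1/(1/2400 + 1/1.3) = 1.299 Ω
  Rs1 = Rp1 + Rp2 (series, joined only at node 0) = 25.88 + 1.299 = 27.18 Ω
  Rp3 = R5 ‖ Rs1 (parallel, both between nodes 1 and 3) = 1/(1/2 + 1/27.18) = 1.863 Ω
R_th = 1.863 Ω
I_n = V_th/R_th = 0.1475/1.863 = 0.07915 A, and R_n = R_th = 1.863 Ω

Final answer: I_n = 0.07915 A, R_n = 1.863 Ω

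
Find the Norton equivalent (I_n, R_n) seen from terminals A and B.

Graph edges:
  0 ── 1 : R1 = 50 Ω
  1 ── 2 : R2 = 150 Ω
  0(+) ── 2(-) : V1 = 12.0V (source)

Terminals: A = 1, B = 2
Find the Thévenin equivalent first; then I_n = V_th/R_th and R_n = R_th.
Step 1 — V_th is the open-circuit voltage V_A - V_B (nothing connected across the terminals).
Nodal analysis, taking node 2 as the 0 V reference.
Source V1 fixes V_0 = 12 V.
KCL at each unknown node (sum of currents leaving = 0; resistances in Ω):
  Node 1: (V_1 - 12)/50 + (V_1 - 0)/150 = 0
Collecting terms: 0.02667 × V_1 = 0.24  =>  V_1 = 9 V
V_th = V_1 - V_2 = 9 - 0 = 9 V
Step 2 — R_th: zero the source — replace V1 by a short circuit (node 2 merges into node 0) — and find the resistance seen between A (node 1) and B (node 0).
Reduce the network between node 1 (A) and node 0 (B) by series/parallel combination:
  Rp1 = R1 ‖ R2 (parallel, both between nodes 0 and 1) = 1/(1/50 + 1/150) = 37.5 Ω
R_th = 37.5 Ω
I_n = V_th/R_th = 9/37.5 = 0.24 A, and R_n = R_th = 37.5 Ω

Final answer: I_n = 0.24 A, R_n = 37.5 Ω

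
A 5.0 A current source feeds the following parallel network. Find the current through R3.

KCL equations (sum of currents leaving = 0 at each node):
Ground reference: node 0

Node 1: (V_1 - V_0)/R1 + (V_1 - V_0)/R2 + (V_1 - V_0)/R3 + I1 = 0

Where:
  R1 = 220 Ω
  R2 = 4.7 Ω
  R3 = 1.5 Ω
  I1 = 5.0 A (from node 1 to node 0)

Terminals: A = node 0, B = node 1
All resistors sit directly between nodes 0 and 1, so they are in parallel and share one voltage V; the full source current 5 A splits among them.
1/R_par = 1/220 + 1/4.7 + 1/1.5 = 0.884 S  =>  R_par = 1.131 Ω
V = I × R_par = 5 × 1.131 = 5.656 V
I_R3 = V/R3 = 5.656/1.5 = 3.771 A

Final answer: 3.771 A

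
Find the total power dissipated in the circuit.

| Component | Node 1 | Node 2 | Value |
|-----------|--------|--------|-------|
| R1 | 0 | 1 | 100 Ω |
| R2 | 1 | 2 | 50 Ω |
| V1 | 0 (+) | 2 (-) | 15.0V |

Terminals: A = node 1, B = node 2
Nodal analysis, taking node 2 as the 0 V reference.
Source V1 fixes V_0 = 15 V.
KCL at each unknown node (sum of currents leaving = 0; resistances in Ω):
  Node 1: (V_1 - 15)/100 + (V_1 - 0)/50 = 0
Collecting terms: 0.03 × V_1 = 0.15  =>  V_1 = 5 V
Power in each resistor, P = (ΔV)²/R:
  P_R1 = (15 - 5)²/100 = 1 W
  P_R2 = (5 - 0)²/50 = 0.5 W
P_total = P_R1 + P_R2 = 1.5 W

Final answer: 1.5 W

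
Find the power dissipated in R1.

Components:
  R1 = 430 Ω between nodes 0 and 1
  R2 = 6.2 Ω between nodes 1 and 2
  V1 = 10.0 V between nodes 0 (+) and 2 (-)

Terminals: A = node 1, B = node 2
Nodal analysis, taking node 2 as the 0 V reference.
Source V1 fixes V_0 = 10 V.
KCL at each unknown node (sum of currents leaving = 0; resistances in Ω):
  Node 1: (V_1 - 10)/430 + (V_1 - 0)/6.2 = 0
Collecting terms: 0.1636 × V_1 = 0.02326  =>  V_1 = 0.1421 V
I_R1 = (V_0 - V_1)/R1 = (10 - 0.1421)/430 = 0.02293 A
P_R1 = I_R1² × R1 = (0.02293)² × 430 = 0.226 W

Final answer: 0.226 W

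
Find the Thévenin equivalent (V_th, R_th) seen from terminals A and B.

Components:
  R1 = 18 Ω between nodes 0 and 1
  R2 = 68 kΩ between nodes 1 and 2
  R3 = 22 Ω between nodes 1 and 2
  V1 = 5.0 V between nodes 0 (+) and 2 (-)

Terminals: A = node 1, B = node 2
Step 1 — V_th is the open-circuit voltage V_A - V_B (nothing connected across the terminals).
Nodal analysis, taking node 2 as the 0 V reference.
Source V1 fixes V_0 = 5 V.
KCL at each unknown node (sum of currents leaving = 0; resistances in Ω):
  Node 1: (V_1 - 5)/18 + (V_1 - 0)/68000 + (V_1 - 0)/22 = 0
Collecting terms: 0.101 × V_1 = 0.2778  =>  V_1 = 2.75 V
V_th = V_1 - V_2 = 2.75 - 0 = 2.75 V
Step 2 — R_th: zero the source — replace V1 by a short circuit (node 2 merges into node 0) — and find the resistance seen between A (node 1) and B (node 0).
Reduce the network between node 1 (A) and node 0 (B) by series/parallel combination:
  Rp1 = R1 ‖ R2 ‖ R3 (parallel, all between nodes 0 and 1) = 1/(1/18 + 1/68000 + 1/22) = 9.899 Ω
R_th = 9.899 Ω

Final answer: V_th = 2.75 V, R_th = 9.899 Ω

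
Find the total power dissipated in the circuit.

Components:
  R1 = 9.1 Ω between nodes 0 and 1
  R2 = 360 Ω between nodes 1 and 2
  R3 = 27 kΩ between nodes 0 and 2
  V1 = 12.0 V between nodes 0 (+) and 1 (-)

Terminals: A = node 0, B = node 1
Nodal analysis, taking node 1 as the 0 V reference.
Source V1 fixes V_0 = 12 V.
KCL at each unknown node (sum of currents leaving = 0; resistances in Ω):
  Node 2: (V_2 - 0)/360 + (V_2 - 12)/27000 = 0
Collecting terms: 0.002815 × V_2 = 0.0004444  =>  V_2 = 0.1579 V
Power in each resistor, P = (ΔV)²/R:
  P_R1 = (12 - 0)²/9.1 = 15.82 W
  P_R2 = (0 - 0.1579)²/360 = 0.00006925 W
  P_R3 = (12 - 0.1579)²/27000 = 0.005194 W
P_total = P_R1 + P_R2 + P_R3 = 15.83 W

Final answer: 15.83 W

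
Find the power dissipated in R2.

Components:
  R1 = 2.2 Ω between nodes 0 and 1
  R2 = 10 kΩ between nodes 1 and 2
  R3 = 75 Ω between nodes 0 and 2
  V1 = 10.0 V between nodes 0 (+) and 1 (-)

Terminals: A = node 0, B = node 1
Nodal analysis, taking node 1 as the 0 V reference.
Source V1 fixes V_0 = 10 V.
KCL at each unknown node (sum of currents leaving = 0; resistances in Ω):
  Node 2: (V_2 - 0)/10000 + (V_2 - 10)/75 = 0
Collecting terms: 0.01343 × V_2 = 0.1333  =>  V_2 = 9.926 V
I_R2 = (V_1 - V_2)/R2 = (0 - 9.926)/10000 = -0.0009926 A
P_R2 = I_R2² × R2 = (-0.0009926)² × 10000 = 0.009852 W

Final answer: 0.009852 W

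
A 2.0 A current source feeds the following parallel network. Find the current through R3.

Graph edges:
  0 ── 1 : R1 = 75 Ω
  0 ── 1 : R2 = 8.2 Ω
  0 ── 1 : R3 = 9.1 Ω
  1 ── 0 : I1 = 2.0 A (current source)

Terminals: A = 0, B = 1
All resistors sit directly between nodes 0 and 1, so they are in parallel and share one voltage V; the full source current 2 A splits among them.
1/R_par = 1/75 + 1/8.2 + 1/9.1 = 0.2452 S  =>  R_par = 4.079 Ω
V = I × R_par = 2 × 4.079 = 8.157 V
I_R3 = V/R3 = 8.157/9.1 = 0.8964 A

Final answer: 0.8964 A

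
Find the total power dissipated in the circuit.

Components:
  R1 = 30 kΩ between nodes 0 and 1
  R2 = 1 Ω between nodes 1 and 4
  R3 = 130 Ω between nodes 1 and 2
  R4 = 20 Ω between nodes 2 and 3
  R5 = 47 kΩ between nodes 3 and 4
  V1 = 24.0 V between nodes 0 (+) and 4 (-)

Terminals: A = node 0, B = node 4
Nodal analysis, taking node 4 as the 0 V reference.
Source V1 fixes V_0 = 24 V.
KCL at each unknown node (sum of currents leaving = 0; resistances in Ω):
  Node 1: (V_1 - 24)/30000 + (V_1 - 0)/1 + (V_1 - V_2)/130 = 0
  Node 2: (V_2 - V_1)/130 + (V_2 - V_3)/20 = 0
  Node 3: (V_3 - V_2)/20 + (V_3 - 0)/47000 = 0
Collecting terms (coefficients in siemens):
  1.008·V_1 - 0.007692·V_2 = 0.0008
  0.05769·V_2 - 0.007692·V_1 - 0.05·V_3 = 0
  0.05002·V_3 - 0.05·V_2 = 0
Solving these 3 simultaneous equations (Gaussian elimination) gives:
  V_1 = 0.0008 V, V_2 = 0.0007978 V, V_3 = 0.0007974 V
Power in each resistor, P = (ΔV)²/R:
  P_R1 = (24 - 0.0008)²/30000 = 0.0192 W
  P_R2 = (0.0008 - 0)²/1 = 0.0000006399 W
  P_R3 = (0.0008 - 0.0007978)²/130 = 0.00000000000003742 W
  P_R4 = (0.0007978 - 0.0007974)²/20 = 0.000000000000005757 W
  P_R5 = (0.0007974 - 0)²/47000 = 0.00000000001353 W
P_total = P_R1 + P_R2 + P_R3 + P_R4 + P_R5 = 0.0192 W

Final answer: 0.0192 W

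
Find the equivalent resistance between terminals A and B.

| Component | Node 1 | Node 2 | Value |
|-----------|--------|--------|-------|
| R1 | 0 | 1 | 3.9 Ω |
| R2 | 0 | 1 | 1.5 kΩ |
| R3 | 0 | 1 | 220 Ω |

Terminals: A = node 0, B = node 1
Reduce the network between node 0 (A) and node 1 (B) by series/parallel combination:
  Rp1 = R1 ‖ R2 ‖ R3 (parallel, all between nodes 0 and 1) = 1/(1/3.9 + 1/1500 + 1/220) = 3.822 Ω
R_eq = 3.822 Ω

Final answer: 3.822 Ω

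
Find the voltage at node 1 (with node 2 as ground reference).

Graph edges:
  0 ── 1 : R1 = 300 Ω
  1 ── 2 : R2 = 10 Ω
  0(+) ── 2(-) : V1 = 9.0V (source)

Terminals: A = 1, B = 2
Nodal analysis, taking node 2 as the 0 V reference.
Source V1 fixes V_0 = 9 V.
KCL at each unknown node (sum of currents leaving = 0; resistances in Ω):
  Node 1: (V_1 - 9)/300 + (V_1 - 0)/10 = 0
Collecting terms: 0.1033 × V_1 = 0.03  =>  V_1 = 0.2903 V
The requested potential is V_1 = 0.2903 V.

Final answer: V_1 = 0.2903 V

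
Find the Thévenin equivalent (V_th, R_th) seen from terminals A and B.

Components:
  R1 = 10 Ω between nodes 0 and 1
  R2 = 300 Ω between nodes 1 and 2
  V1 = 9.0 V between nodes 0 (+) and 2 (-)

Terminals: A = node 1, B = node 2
Step 1 — V_th is the open-circuit voltage V_A - V_B (nothing connected across the terminals).
Nodal analysis, taking node 2 as the 0 V reference.
Source V1 fixes V_0 = 9 V.
KCL at each unknown node (sum of currents leaving = 0; resistances in Ω):
  Node 1: (V_1 - 9)/10 + (V_1 - 0)/300 = 0
Collecting terms: 0.1033 × V_1 = 0.9  =>  V_1 = 8.71 V
V_th = V_1 - V_2 = 8.71 - 0 = 8.71 V
Step 2 — R_th: zero the source — replace V1 by a short circuit (node 2 merges into node 0) — and find the resistance seen between A (node 1) and B (node 0).
Reduce the network between node 1 (A) and node 0 (B) by series/parallel combination:
  Rp1 = R1 ‖ R2 (parallel, both between nodes 0 and 1) = 1/(1/10 + 1/300) = 9.677 Ω
R_th = 9.677 Ω

Final answer: V_th = 8.71 V, R_th = 9.677 Ω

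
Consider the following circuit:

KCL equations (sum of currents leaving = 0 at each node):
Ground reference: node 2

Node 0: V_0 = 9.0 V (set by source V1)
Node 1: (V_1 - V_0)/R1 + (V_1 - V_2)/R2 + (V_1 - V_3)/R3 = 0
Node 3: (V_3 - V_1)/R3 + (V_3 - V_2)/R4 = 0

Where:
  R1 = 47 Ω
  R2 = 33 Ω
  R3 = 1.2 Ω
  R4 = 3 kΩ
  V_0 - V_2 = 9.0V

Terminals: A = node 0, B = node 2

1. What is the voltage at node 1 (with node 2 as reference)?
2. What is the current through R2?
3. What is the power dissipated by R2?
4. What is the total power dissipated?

Nodal analysis, taking node 2 as the 0 V reference.
Source V1 fixes V_0 = 9 V.
KCL at each unknown node (sum of currents leaving = 0; resistances in Ω):
  Node 1: (V_1 - 9)/47 + (V_1 - 0)/33 + (V_1 - V_3)/1.2 = 0
  Node 3: (V_3 - V_1)/1.2 + (V_3 - 0)/3000 = 0
Collecting terms (coefficients in siemens):
  0.8849·V_1 - 0.8333·V_3 = 0.1915
  0.8337·V_3 - 0.8333·V_1 = 0
Determinant D = (0.8849)(0.8337) - (-0.8333)(-0.8333) = 0.04328
V_1 = [(0.1915)(0.8337) - (-0.8333)(0)]/D = 3.689 V
V_3 = [(0.8849)(0) - (0.1915)(-0.8333)]/D = 3.687 V
Part 1:
  Read off the nodal solution: V_1 = 3.689 V
Part 2:
  I_R2 = (V_1 - V_2)/R2 = (3.689 - 0)/33 = 0.1118 A
  Magnitude: I_R2 = 0.1118 A
Part 3:
  I_R2 = (V_1 - V_2)/R2 = (3.689 - 0)/33 = 0.1118 A
  P_R2 = I_R2² × R2 = (0.1118)² × 33 = 0.4123 W
Part 4:
  Power in each resistor, P = (ΔV)²/R:
    P_R1 = (9 - 3.689)²/47 = 0.6002 W
    P_R2 = (3.689 - 0)²/33 = 0.4123 W
    P_R3 = (3.689 - 3.687)²/1.2 = 0.000001813 W
    P_R4 = (0 - 3.687)²/3000 = 0.004532 W
  P_total = P_R1 + P_R2 + P_R3 + P_R4 = 1.017 W

Final answers:
1. V_1 = 3.689 V
2. I_R2 = 0.1118 A
3. P_R2 = 0.4123 W
4. P_total = 1.017 W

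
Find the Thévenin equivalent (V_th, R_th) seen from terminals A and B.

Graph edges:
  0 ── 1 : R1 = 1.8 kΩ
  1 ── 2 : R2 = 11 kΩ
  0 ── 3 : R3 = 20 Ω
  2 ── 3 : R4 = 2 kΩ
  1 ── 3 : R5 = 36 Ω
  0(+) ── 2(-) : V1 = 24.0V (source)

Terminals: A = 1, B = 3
Step 1 — V_th is the open-circuit voltage V_A - V_B (nothing connected across the terminals).
Nodal analysis, taking node 2 as the 0 V reference.
Source V1 fixes V_0 = 24 V.
KCL at each unknown node (sum of currents leaving = 0; resistances in Ω):
  Node 1: (V_1 - 24)/1800 + (V_1 - 0)/11000 + (V_1 - V_3)/36 = 0
  Node 3: (V_3 - 24)/20 + (V_3 - 0)/2000 + (V_3 - V_1)/36 = 0
Collecting terms (coefficients in siemens):
  0.02842·V_1 - 0.02778·V_3 = 0.01333
  0.07828·V_3 - 0.02778·V_1 = 1.2
Determinant D = (0.02842)(0.07828) - (-0.02778)(-0.02778) = 0.001453
V_1 = [(0.01333)(0.07828) - (-0.02778)(1.2)]/D = 23.65 V
V_3 = [(0.02842)(1.2) - (0.01333)(-0.02778)]/D = 23.72 V
V_th = V_1 - V_3 = 23.65 - 23.72 = -0.07047 V
Step 2 — R_th: zero the source — replace V1 by a short circuit (node 2 merges into node 0) — and find the resistance seen between A (node 1) and B (node 3).
Reduce the network between node 1 (A) and node 3 (B) by series/parallel combination:
  Rp1 = R1 ‖ R2 (parallel, both between nodes 0 and 1) = 1/(1/1800 + 1/11000) = 1547 Ω
  Rp2 = R3 ‖ R4 (parallel, both between nodes 0 and 3) = 1/(1/20 + 1/2000) = 19.8 Ω
  Rs1 = Rp1 + Rp2 (series, joined only at node 0) = 1547 + 19.8 = 1567 Ω
  Rp3 = R5 ‖ Rs1 (parallel, both between nodes 1 and 3) = 1/(1/36 + 1/1567) = 35.19 Ω
R_th = 35.19 Ω

Final answer: V_th = -0.07047 V, R_th = 35.19 Ω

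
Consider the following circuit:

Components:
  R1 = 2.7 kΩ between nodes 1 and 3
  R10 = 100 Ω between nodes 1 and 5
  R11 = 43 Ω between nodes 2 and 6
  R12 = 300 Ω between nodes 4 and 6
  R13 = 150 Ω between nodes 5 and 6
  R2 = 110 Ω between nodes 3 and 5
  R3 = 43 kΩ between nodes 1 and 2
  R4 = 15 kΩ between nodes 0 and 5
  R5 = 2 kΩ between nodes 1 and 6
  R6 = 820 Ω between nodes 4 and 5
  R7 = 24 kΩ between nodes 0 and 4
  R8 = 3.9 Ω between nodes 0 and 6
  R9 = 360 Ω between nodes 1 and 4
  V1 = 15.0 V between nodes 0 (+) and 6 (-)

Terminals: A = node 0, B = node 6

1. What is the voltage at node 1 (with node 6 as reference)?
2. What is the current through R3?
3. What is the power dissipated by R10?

Nodal analysis, taking node 6 as the 0 V reference.
Source V1 fixes V_0 = 15 V.
KCL at each unknown node (sum of currents leaving = 0; resistances in Ω):
  Node 1: (V_1 - V_3)/2700 + (V_1 - V_2)/43000 + (V_1 - 0)/2000 + (V_1 - V_4)/360 + (V_1 - V_5)/100 = 0
  Node 2: (V_2 - V_1)/43000 + (V_2 - 0)/43 = 0
  Node 3: (V_3 - V_1)/2700 + (V_3 - V_5)/110 = 0
  Node 4: (V_4 - V_5)/820 + (V_4 - 15)/24000 + (V_4 - V_1)/360 + (V_4 - 0)/300 = 0
  Node 5: (V_5 - V_3)/110 + (V_5 - 15)/15000 + (V_5 - V_4)/820 + (V_5 - V_1)/100 + (V_5 - 0)/150 = 0
Collecting terms (coefficients in siemens):
  0.01367·V_1 - 0.00002326·V_2 - 0.0003704·V_3 - 0.002778·V_4 - 0.01·V_5 = 0
  0.02328·V_2 - 0.00002326·V_1 = 0
  0.009461·V_3 - 0.0003704·V_1 - 0.009091·V_5 = 0
  0.007372·V_4 - 0.002778·V_1 - 0.00122·V_5 = 0.000625
  0.02704·V_5 - 0.01·V_1 - 0.009091·V_3 - 0.00122·V_4 = 0.001
Solving these 5 simultaneous equations (Gaussian elimination) gives:
  V_1 = 0.1455 V, V_2 = 0.0001453 V, V_3 = 0.1477 V, V_4 = 0.164 V
  V_5 = 0.1478 V
Part 1:
  Read off the nodal solution: V_1 = 0.1455 V
Part 2:
  I_R3 = (V_1 - V_2)/R3 = (0.1455 - 0.0001453)/43000 = 0.000003379 A
  Magnitude: I_R3 = 0.000003379 A
Part 3:
  I_R10 = (V_1 - V_5)/R10 = (0.1455 - 0.1478)/100 = -0.00002365 A
  P_R10 = I_R10² × R10 = (-0.00002365)² × 100 = 0.00000005592 W

Final answers:
1. V_1 = 0.1455 V
2. I_R3 = 3.379e-06 A
3. P_R10 = 5.592e-08 W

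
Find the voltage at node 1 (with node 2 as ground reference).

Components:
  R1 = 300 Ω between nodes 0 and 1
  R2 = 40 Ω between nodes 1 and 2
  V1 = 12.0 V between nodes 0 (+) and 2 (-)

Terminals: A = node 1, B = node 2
Nodal analysis, taking node 2 as the 0 V reference.
Source V1 fixes V_0 = 12 V.
KCL at each unknown node (sum of currents leaving = 0; resistances in Ω):
  Node 1: (V_1 - 12)/300 + (V_1 - 0)/40 = 0
Collecting terms: 0.02833 × V_1 = 0.04  =>  V_1 = 1.412 V
The requested potential is V_1 = 1.412 V.

Final answer: V_1 = 1.412 V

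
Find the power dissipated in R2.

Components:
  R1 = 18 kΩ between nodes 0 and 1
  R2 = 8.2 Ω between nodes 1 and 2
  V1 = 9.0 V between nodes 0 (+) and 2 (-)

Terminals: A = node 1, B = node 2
Nodal analysis, taking node 2 as the 0 V reference.
Source V1 fixes V_0 = 9 V.
KCL at each unknown node (sum of currents leaving = 0; resistances in Ω):
  Node 1: (V_1 - 9)/18000 + (V_1 - 0)/8.2 = 0
Collecting terms: 0.122 × V_1 = 0.0005  =>  V_1 = 0.004098 V
I_R2 = (V_1 - V_2)/R2 = (0.004098 - 0)/8.2 = 0.0004998 A
P_R2 = I_R2² × R2 = (0.0004998)² × 8.2 = 0.000002048 W

Final answer: 2.048e-06 W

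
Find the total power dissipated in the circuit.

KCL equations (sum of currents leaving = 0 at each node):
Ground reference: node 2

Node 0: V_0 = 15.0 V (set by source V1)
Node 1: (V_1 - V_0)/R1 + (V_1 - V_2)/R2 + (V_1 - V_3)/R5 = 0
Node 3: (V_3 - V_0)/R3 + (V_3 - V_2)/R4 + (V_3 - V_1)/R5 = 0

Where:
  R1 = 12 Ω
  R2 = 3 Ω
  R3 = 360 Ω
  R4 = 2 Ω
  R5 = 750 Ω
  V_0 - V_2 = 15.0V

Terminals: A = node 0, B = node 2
Nodal analysis, taking node 2 as the 0 V reference.
Source V1 fixes V_0 = 15 V.
KCL at each unknown node (sum of currents leaving = 0; resistances in Ω):
  Node 1: (V_1 - 15)/12 + (V_1 - 0)/3 + (V_1 - V_3)/750 = 0
  Node 3: (V_3 - 15)/360 + (V_3 - 0)/2 + (V_3 - V_1)/750 = 0
Collecting terms (coefficients in siemens):
  0.418·V_1 - 0.001333·V_3 = 1.25
  0.5041·V_3 - 0.001333·V_1 = 0.04167
Determinant D = (0.418)(0.5041) - (-0.001333)(-0.001333) = 0.2107
V_1 = [(1.25)(0.5041) - (-0.001333)(0.04167)]/D = 2.991 V
V_3 = [(0.418)(0.04167) - (1.25)(-0.001333)]/D = 0.09056 V
Power in each resistor, P = (ΔV)²/R:
  P_R1 = (15 - 2.991)²/12 = 12.02 W
  P_R2 = (2.991 - 0)²/3 = 2.981 W
  P_R3 = (15 - 0.09056)²/360 = 0.6175 W
  P_R4 = (0 - 0.09056)²/2 = 0.004101 W
  P_R5 = (2.991 - 0.09056)²/750 = 0.01121 W
P_total = P_R1 + P_R2 + P_R3 + P_R4 + P_R5 = 15.63 W

Final answer: 15.63 W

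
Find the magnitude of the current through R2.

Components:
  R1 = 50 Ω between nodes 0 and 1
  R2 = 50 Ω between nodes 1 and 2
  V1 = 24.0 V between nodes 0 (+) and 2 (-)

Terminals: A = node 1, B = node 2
Nodal analysis, taking node 2 as the 0 V reference.
Source V1 fixes V_0 = 24 V.
KCL at each unknown node (sum of currents leaving = 0; resistances in Ω):
  Node 1: (V_1 - 24)/50 + (V_1 - 0)/50 = 0
Collecting terms: 0.04 × V_1 = 0.48  =>  V_1 = 12 V
I_R2 = (V_1 - V_2)/R2 = (12 - 0)/50 = 0.24 A
|I_R2| = 0.24 A

Final answer: |I_R2| = 0.24 A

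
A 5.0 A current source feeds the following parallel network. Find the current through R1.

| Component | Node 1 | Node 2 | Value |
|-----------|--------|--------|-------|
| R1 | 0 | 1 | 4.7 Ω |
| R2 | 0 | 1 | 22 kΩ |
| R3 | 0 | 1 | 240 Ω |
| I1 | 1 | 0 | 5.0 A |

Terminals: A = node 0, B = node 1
All resistors sit directly between nodes 0 and 1, so they are in parallel and share one voltage V; the full source current 5 A splits among them.
1/R_par = 1/4.7 + 1/22000 + 1/240 = 0.217 S  =>  R_par = 4.609 Ω
V = I × R_par = 5 × 4.609 = 23.04 V
I_R1 = V/R1 = 23.04/4.7 = 4.903 A

Final answer: 4.903 A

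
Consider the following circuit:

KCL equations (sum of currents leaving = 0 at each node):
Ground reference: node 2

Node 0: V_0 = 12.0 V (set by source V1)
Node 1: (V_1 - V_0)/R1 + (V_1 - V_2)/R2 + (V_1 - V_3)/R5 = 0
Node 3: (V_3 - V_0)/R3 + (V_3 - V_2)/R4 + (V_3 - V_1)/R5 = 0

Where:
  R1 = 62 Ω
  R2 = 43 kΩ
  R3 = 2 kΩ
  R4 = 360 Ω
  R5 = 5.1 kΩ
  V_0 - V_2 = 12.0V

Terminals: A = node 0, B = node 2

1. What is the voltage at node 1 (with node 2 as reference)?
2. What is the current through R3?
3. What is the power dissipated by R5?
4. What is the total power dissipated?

Nodal analysis, taking node 2 as the 0 V reference.
Source V1 fixes V_0 = 12 V.
KCL at each unknown node (sum of currents leaving = 0; resistances in Ω):
  Node 1: (V_1 - 12)/62 + (V_1 - 0)/43000 + (V_1 - V_3)/5100 = 0
  Node 3: (V_3 - 12)/2000 + (V_3 - 0)/360 + (V_3 - V_1)/5100 = 0
Collecting terms (coefficients in siemens):
  0.01635·V_1 - 0.0001961·V_3 = 0.1935
  0.003474·V_3 - 0.0001961·V_1 = 0.006
Determinant D = (0.01635)(0.003474) - (-0.0001961)(-0.0001961) = 0.00005675
V_1 = [(0.1935)(0.003474) - (-0.0001961)(0.006)]/D = 11.87 V
V_3 = [(0.01635)(0.006) - (0.1935)(-0.0001961)]/D = 2.397 V
Part 1:
  Read off the nodal solution: V_1 = 11.87 V
Part 2:
  I_R3 = (V_0 - V_3)/R3 = (12 - 2.397)/2000 = 0.004801 A
  Magnitude: I_R3 = 0.004801 A
Part 3:
  I_R5 = (V_1 - V_3)/R5 = (11.87 - 2.397)/5100 = 0.001857 A
  P_R5 = I_R5² × R5 = (0.001857)² × 5100 = 0.01759 W
Part 4:
  Power in each resistor, P = (ΔV)²/R:
    P_R1 = (12 - 11.87)²/62 = 0.0002821 W
    P_R2 = (11.87 - 0)²/43000 = 0.003275 W
    P_R3 = (12 - 2.397)²/2000 = 0.04611 W
    P_R4 = (0 - 2.397)²/360 = 0.01596 W
    P_R5 = (11.87 - 2.397)²/5100 = 0.01759 W
  P_total = P_R1 + P_R2 + P_R3 + P_R4 + P_R5 = 0.08321 W

Final answers:
1. V_1 = 11.87 V
2. I_R3 = 0.004801 A
3. P_R5 = 0.01759 W
4. P_total = 0.08321 W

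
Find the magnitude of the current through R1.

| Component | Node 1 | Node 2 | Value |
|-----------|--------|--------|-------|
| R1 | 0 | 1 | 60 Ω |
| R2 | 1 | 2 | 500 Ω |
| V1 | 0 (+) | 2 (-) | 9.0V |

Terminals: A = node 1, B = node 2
Nodal analysis, taking node 2 as the 0 V reference.
Source V1 fixes V_0 = 9 V.
KCL at each unknown node (sum of currents leaving = 0; resistances in Ω):
  Node 1: (V_1 - 9)/60 + (V_1 - 0)/500 = 0
Collecting terms: 0.01867 × V_1 = 0.15  =>  V_1 = 8.036 V
I_R1 = (V_0 - V_1)/R1 = (9 - 8.036)/60 = 0.01607 A
|I_R1| = 0.01607 A

Final answer: |I_R1| = 0.01607 A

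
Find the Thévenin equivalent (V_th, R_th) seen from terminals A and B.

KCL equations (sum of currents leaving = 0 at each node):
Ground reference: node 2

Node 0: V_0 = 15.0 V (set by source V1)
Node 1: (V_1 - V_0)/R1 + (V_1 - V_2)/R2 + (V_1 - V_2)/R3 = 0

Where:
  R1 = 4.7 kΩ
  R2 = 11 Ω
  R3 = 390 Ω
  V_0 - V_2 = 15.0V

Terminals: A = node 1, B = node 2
Step 1 — V_th is the open-circuit voltage V_A - V_B (nothing connected across the terminals).
Nodal analysis, taking node 2 as the 0 V reference.
Source V1 fixes V_0 = 15 V.
KCL at each unknown node (sum of currents leaving = 0; resistances in Ω):
  Node 1: (V_1 - 15)/4700 + (V_1 - 0)/11 + (V_1 - 0)/390 = 0
Collecting terms: 0.09369 × V_1 = 0.003191  =>  V_1 = 0.03407 V
V_th = V_1 - V_2 = 0.03407 - 0 = 0.03407 V
Step 2 — R_th: zero the source — replace V1 by a short circuit (node 2 merges into node 0) — and find the resistance seen between A (node 1) and B (node 0).
Reduce the network between node 1 (A) and node 0 (B) by series/parallel combination:
  Rp1 = R1 ‖ R2 ‖ R3 (parallel, all between nodes 0 and 1) = 1/(1/4700 + 1/11 + 1/390) = 10.67 Ω
R_th = 10.67 Ω

Final answer: V_th = 0.03407 V, R_th = 10.67 Ω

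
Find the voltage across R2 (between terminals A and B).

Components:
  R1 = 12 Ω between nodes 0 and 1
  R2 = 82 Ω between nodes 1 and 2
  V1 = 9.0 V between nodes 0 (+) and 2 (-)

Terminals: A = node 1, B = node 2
R1 and R2 are in series across V1 (node 0 → node 1 → node 2), and the output A–B is taken across R2, so this is a voltage divider.
Series current: I = V1/(R1 + R2) = 9/(12 + 82) = 9/94 = 0.09574 A
V_R2 = I × R2 = V1 × R2/(R1 + R2) = 9 × 82/94 = 7.851 V

Final answer: 7.851 V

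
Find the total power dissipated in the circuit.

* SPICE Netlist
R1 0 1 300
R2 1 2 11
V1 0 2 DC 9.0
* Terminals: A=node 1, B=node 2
Nodal analysis, taking node 2 as the 0 V reference.
Source V1 fixes V_0 = 9 V.
KCL at each unknown node (sum of currents leaving = 0; resistances in Ω):
  Node 1: (V_1 - 9)/300 + (V_1 - 0)/11 = 0
Collecting terms: 0.09424 × V_1 = 0.03  =>  V_1 = 0.3183 V
Power in each resistor, P = (ΔV)²/R:
  P_R1 = (9 - 0.3183)²/300 = 0.2512 W
  P_R2 = (0.3183 - 0)²/11 = 0.009212 W
P_total = P_R1 + P_R2 = 0.2605 W

Final answer: 0.2605 W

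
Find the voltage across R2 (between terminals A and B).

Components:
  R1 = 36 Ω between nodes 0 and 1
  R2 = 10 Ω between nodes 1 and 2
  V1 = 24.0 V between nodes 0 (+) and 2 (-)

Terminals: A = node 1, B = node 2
R1 and R2 are in series across V1 (node 0 → node 1 → node 2), and the output A–B is taken across R2, so this is a voltage divider.
Series current: I = V1/(R1 + R2) = 24/(36 + 10) = 24/46 = 0.5217 A
V_R2 = I × R2 = V1 × R2/(R1 + R2) = 24 × 10/46 = 5.217 V

Final answer: 5.217 V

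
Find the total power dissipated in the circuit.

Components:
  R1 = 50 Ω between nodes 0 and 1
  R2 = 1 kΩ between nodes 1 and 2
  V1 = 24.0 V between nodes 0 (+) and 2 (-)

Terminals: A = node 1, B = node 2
Nodal analysis, taking node 2 as the 0 V reference.
Source V1 fixes V_0 = 24 V.
KCL at each unknown node (sum of currents leaving = 0; resistances in Ω):
  Node 1: (V_1 - 24)/50 + (V_1 - 0)/1000 = 0
Collecting terms: 0.021 × V_1 = 0.48  =>  V_1 = 22.86 V
Power in each resistor, P = (ΔV)²/R:
  P_R1 = (24 - 22.86)²/50 = 0.02612 W
  P_R2 = (22.86 - 0)²/1000 = 0.5224 W
P_total = P_R1 + P_R2 = 0.5486 W

Final answer: 0.5486 W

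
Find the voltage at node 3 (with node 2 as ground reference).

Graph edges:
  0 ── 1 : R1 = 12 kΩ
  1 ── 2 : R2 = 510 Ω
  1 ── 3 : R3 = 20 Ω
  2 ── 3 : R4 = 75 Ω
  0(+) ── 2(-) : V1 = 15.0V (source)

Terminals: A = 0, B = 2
Nodal analysis, taking node 2 as the 0 V reference.
Source V1 fixes V_0 = 15 V.
KCL at each unknown node (sum of currents leaving = 0; resistances in Ω):
  Node 1: (V_1 - 15)/12000 + (V_1 - 0)/510 + (V_1 - V_3)/20 = 0
  Node 3: (V_3 - V_1)/20 + (V_3 - 0)/75 = 0
Collecting terms (coefficients in siemens):
  0.05204·V_1 - 0.05·V_3 = 0.00125
  0.06333·V_3 - 0.05·V_1 = 0
Determinant D = (0.05204)(0.06333) - (-0.05)(-0.05) = 0.0007961
V_1 = [(0.00125)(0.06333) - (-0.05)(0)]/D = 0.09944 V
V_3 = [(0.05204)(0) - (0.00125)(-0.05)]/D = 0.07851 V
The requested potential is V_3 = 0.07851 V.

Final answer: V_3 = 0.07851 V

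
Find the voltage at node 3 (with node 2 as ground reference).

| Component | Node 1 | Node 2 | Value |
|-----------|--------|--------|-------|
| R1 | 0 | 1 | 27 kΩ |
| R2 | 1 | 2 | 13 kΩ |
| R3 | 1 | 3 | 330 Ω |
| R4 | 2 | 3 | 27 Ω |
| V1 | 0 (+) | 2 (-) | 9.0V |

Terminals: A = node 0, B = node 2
Nodal analysis, taking node 2 as the 0 V reference.
Source V1 fixes V_0 = 9 V.
KCL at each unknown node (sum of currents leaving = 0; resistances in Ω):
  Node 1: (V_1 - 9)/27000 + (V_1 - 0)/13000 + (V_1 - V_3)/330 = 0
  Node 3: (V_3 - V_1)/330 + (V_3 - 0)/27 = 0
Collecting terms (coefficients in siemens):
  0.003144·V_1 - 0.00303·V_3 = 0.0003333
  0.04007·V_3 - 0.00303·V_1 = 0
Determinant D = (0.003144)(0.04007) - (-0.00303)(-0.00303) = 0.0001168
V_1 = [(0.0003333)(0.04007) - (-0.00303)(0)]/D = 0.1143 V
V_3 = [(0.003144)(0) - (0.0003333)(-0.00303)]/D = 0.008648 V
The requested potential is V_3 = 0.008648 V.

Final answer: V_3 = 0.008648 V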